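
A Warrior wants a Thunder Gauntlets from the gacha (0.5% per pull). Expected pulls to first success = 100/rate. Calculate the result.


Expected pulls for a geometric distribution = 1/p = 100 / rate%
= 100 / 0.5
= 200.0

200.0 pulls


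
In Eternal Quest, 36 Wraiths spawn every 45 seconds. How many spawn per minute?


Spawns per minute = count * (60 / interval)
= 36 * (60 / 45)
= 36 * 1.3333
= 48.0

48.0 per minute


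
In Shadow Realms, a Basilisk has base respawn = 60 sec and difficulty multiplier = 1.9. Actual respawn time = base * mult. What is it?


Respawn time = base * multiplier
= 60 * 1.9
= 114.0 seconds

114.0 seconds


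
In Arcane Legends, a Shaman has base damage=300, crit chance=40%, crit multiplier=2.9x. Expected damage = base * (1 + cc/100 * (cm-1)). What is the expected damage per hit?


E[dmg] = base * (1 + crit_chance * (crit_mult - 1))
cc as decimal = 40/100 = 0.4
cm - 1 = 2.9 - 1 = 1.9
Bonus factor = 0.4 * 1.9 = 0.76
Total multiplier = 1 + 0.76 = 1.76
Expected damage = 300 * 1.76 = 528.00

528.00 damage


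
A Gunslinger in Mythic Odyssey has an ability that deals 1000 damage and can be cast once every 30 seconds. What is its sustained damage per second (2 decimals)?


DPS = damage / cooldown
= 1000 / 30
= 33.33

33.33 DPS


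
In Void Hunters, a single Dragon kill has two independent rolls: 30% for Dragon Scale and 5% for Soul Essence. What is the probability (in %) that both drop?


For independent events, P(both) = P(A) * P(B)
= 30% * 5%
= 150 / 100 %
= 1.5%

1.5%


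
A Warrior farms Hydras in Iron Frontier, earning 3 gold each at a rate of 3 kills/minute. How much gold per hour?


Gold per minute = 3 * 3 = 9
Gold per hour = 9 * 60 = 540

540 gold/hour


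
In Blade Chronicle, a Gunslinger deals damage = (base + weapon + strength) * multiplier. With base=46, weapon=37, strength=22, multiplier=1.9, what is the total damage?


Sum base + weapon + str = 46 + 37 + 22 = 105
Multiply by 1.9:
105 * 1.9 = 199.5

199.5 damage


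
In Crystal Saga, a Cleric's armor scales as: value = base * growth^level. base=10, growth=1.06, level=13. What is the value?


value = base * growth^level
= 10 * 1.06^13
= 10 * 2.132928
= 21.33

21.33 armor


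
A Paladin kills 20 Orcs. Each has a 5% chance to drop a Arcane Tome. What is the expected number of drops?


Expected drops = kills * (drop_rate / 100)
= 20 * (5 / 100)
= 20 * 0.05
= 1.0

1.0 drops


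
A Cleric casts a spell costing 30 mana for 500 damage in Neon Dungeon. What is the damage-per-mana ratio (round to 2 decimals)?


Efficiency = damage / mana
= 500 / 30
= 16.67

16.67 dmg/mana


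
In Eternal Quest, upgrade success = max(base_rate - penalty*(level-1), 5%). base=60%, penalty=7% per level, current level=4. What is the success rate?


raw_rate = 60 - 7 * (4 - 1)
= 60 - 7 * 3
= 60 - 21
= 39
Apply floor: max(39, 5) = 39%

39%


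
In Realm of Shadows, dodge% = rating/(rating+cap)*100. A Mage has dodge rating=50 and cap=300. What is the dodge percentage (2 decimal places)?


dodge% = 50 / (50 + 300) * 100
= 50 / 350 * 100
= 0.142857 * 100
= 14.29%

14.29%


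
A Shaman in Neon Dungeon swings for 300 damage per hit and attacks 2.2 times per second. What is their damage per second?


DPS = damage * attack_speed
= 300 * 2.2
= 660.0

660.0 DPS


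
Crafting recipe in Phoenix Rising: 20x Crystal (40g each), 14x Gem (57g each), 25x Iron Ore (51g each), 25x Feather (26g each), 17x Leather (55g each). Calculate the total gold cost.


Cost breakdown:
  Crystal: 20 * 40 = 800
  Gem: 14 * 57 = 798
  Iron Ore: 25 * 51 = 1275
  Feather: 25 * 26 = 650
  Leather: 17 * 55 = 935
Total = 800 + 798 + 1275 + 650 + 935 = 4458

4458 gold


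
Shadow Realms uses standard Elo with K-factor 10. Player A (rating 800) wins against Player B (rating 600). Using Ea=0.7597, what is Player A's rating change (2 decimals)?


Elo update: delta = K * (S - Ea), where S = 1 (wins)
S - Ea = 1 - 0.7597 = 0.2403
Rating change = 10 * 0.2403
= 2.40

2.40 rating points


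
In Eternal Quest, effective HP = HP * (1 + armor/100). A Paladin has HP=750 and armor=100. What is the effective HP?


EHP = 750 * (1 + 100/100)
= 750 * (1 + 1.0)
= 750 * 2.0
= 1500.0

1500.0 EHP


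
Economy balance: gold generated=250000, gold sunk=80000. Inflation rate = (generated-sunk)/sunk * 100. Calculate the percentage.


Net gold = 250000 - 80000 = 170000
Inflation rate = net / sunk * 100 = 170000 / 80000 * 100
= 2.125 * 100
= 212.50%

212.50%


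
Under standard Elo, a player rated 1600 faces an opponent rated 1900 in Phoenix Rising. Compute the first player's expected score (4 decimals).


Elo expected score: Ea = 1/(1 + 10^((Rb-Ra)/400))
Rb - Ra = 1900 - 1600 = 300
(Rb-Ra)/400 = 300/400 = 0.75
10^0.75 = 5.623413
Ea = 1/(1 + 5.623413) = 1/6.623413 = 0.1510

0.1510


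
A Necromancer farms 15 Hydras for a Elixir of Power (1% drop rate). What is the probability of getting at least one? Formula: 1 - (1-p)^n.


P(at least one) = 1 - P(none) = 1 - (1-p)^n
p = 1/100 = 0.01
1 - p = 0.99
(1 - p)^15 = 0.99^15 = 0.860058
P(at least one) = 1 - 0.860058 = 0.1399

0.1399


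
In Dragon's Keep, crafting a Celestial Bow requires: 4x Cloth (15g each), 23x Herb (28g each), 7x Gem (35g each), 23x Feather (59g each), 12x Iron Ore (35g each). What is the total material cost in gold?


Cost breakdown:
  Cloth: 4 * 15 = 60
  Herb: 23 * 28 = 644
  Gem: 7 * 35 = 245
  Feather: 23 * 59 = 1357
  Iron Ore: 12 * 35 = 420
Total = 60 + 644 + 245 + 1357 + 420 = 2726

2726 gold


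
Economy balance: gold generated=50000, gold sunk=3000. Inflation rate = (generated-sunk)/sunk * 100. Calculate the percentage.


Net gold = 50000 - 3000 = 47000
Inflation rate = net / sunk * 100 = 47000 / 3000 * 100
= 15.666667 * 100
= 1566.67%

1566.67%


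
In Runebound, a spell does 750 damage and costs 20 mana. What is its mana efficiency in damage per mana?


Efficiency = damage / mana
= 750 / 20
= 37.50

37.50 dmg/mana


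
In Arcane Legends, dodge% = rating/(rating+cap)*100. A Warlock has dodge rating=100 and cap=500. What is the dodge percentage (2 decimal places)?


dodge% = 100 / (100 + 500) * 100
= 100 / 600 * 100
= 0.166667 * 100
= 16.67%

16.67%


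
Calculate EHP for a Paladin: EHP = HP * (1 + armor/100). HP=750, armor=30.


EHP = 750 * (1 + 30/100)
= 750 * (1 + 0.3)
= 750 * 1.3
= 975.0

975.0 EHP


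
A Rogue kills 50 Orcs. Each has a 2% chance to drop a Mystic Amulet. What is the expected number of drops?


Expected drops = kills * (drop_rate / 100)
= 50 * (2 / 100)
= 50 * 0.02
= 1.0

1.0 drops


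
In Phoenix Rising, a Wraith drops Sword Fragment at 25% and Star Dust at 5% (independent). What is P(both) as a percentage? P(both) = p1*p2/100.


For independent events, P(both) = P(A) * P(B)
= 25% * 5%
= 125 / 100 %
= 1.25%

1.25%


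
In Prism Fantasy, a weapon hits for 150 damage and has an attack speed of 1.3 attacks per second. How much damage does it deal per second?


DPS = damage * attack_speed
= 150 * 1.3
= 195.0

195.0 DPS


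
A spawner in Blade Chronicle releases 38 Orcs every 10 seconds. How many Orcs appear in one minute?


Spawns per minute = count * (60 / interval)
= 38 * (60 / 10)
= 38 * 6.0
= 228.0

228.0 per minute


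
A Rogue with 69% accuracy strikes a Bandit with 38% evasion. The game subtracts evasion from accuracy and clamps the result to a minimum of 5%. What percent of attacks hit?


accuracy - evasion = 69 - 38 = 31
Apply floor: max(31, 5) = 31
Hit chance = 31%

31%


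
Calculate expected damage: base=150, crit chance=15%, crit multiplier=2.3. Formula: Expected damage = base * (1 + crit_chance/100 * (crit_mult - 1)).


E[dmg] = base * (1 + crit_chance * (crit_mult - 1))
cc as decimal = 15/100 = 0.15
cm - 1 = 2.3 - 1 = 1.3
Bonus factor = 0.15 * 1.3 = 0.195
Total multiplier = 1 + 0.195 = 1.195
Expected damage = 150 * 1.195 = 179.25

179.25 damage


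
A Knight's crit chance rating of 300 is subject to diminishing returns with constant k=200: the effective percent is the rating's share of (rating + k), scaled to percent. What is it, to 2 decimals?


effective% = rating / (rating + k) * 100
= 300 / (300 + 200) * 100
= 300 / 500 * 100
= 0.6 * 100
= 60.00%

60.00%


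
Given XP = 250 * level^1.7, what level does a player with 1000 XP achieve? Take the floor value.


XP = 250 * level^1.7, so level = (XP / 250)^(1/1.7)
= (1000 / 250)^(1/1.7)
= 4.0^0.5882
= 2.2602
Floor: level = 2

level 2


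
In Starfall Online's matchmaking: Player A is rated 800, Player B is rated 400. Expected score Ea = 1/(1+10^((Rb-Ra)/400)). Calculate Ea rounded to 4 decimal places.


Elo expected score: Ea = 1/(1 + 10^((Rb-Ra)/400))
Rb - Ra = 400 - 800 = -400
(Rb-Ra)/400 = -400/400 = -1.0
10^-1.0 = 0.1
Ea = 1/(1 + 0.1) = 1/1.1 = 0.9091

0.9091


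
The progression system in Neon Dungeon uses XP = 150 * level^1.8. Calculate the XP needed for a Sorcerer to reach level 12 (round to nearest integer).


XP = 150 * level^1.8
Substitute level = 12:
XP = 150 * 12^1.8
= 150 * 87.6045
= 13141

13141 XP


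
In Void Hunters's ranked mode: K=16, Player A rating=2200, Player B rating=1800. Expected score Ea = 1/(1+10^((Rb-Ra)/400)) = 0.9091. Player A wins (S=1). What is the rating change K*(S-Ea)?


Elo update: delta = K * (S - Ea), where S = 1 (wins)
S - Ea = 1 - 0.9091 = 0.0909
Rating change = 16 * 0.0909
= 1.45

1.45 rating points


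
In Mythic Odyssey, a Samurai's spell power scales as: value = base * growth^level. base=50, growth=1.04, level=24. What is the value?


value = base * growth^level
= 50 * 1.04^24
= 50 * 2.563304
= 128.17

128.17 spell power


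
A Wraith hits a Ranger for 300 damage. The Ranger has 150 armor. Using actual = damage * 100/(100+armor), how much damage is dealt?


actual = 300 * 100 / (100 + 150)
= 300 * 100 / 250
= 30000 / 250
= 120.00

120.00 damage


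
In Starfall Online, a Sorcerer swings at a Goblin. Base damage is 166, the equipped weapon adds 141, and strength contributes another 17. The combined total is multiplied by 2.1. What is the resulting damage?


Sum base + weapon + str = 166 + 141 + 17 = 324
Multiply by 2.1:
324 * 2.1 = 680.4

680.4 damage


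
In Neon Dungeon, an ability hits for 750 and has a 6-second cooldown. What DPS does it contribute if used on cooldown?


DPS = damage / cooldown
= 750 / 6
= 125.00

125.00 DPS


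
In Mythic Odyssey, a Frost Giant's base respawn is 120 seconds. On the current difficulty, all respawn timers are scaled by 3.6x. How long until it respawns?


Respawn time = base * multiplier
= 120 * 3.6
= 432.0 seconds

432.0 seconds


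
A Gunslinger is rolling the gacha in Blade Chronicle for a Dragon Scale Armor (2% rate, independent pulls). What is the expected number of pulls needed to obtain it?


Expected pulls for a geometric distribution = 1/p = 100 / rate%
= 100 / 2
= 50.0

50.0 pulls


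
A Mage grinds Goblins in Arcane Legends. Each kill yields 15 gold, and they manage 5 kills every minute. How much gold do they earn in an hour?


Gold per minute = 15 * 5 = 75
Gold per hour = 75 * 60 = 4500

4500 gold/hour


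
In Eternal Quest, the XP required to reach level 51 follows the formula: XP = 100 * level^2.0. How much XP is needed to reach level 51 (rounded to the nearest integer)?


XP = 100 * level^2.0
Substitute level = 51:
XP = 100 * 51^2.0
= 100 * 2601.0
= 260100

260100 XP


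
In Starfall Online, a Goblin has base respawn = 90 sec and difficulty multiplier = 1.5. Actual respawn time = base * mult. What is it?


Respawn time = base * multiplier
= 90 * 1.5
= 135.0 seconds

135.0 seconds


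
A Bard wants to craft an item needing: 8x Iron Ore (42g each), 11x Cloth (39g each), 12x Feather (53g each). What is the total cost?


Cost breakdown:
  Iron Ore: 8 * 42 = 336
  Cloth: 11 * 39 = 429
  Feather: 12 * 53 = 636
Total = 336 + 429 + 636 = 1401

1401 gold


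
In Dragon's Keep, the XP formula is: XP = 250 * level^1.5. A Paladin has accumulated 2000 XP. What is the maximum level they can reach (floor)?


XP = 250 * level^1.5, so level = (XP / 250)^(1/1.5)
= (2000 / 250)^(1/1.5)
= 8.0^0.6667
= 4.0
Floor: level = 4

level 4


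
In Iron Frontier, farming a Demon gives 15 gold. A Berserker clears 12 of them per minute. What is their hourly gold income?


Gold per minute = 15 * 12 = 180
Gold per hour = 180 * 60 = 10800

10800 gold/hour


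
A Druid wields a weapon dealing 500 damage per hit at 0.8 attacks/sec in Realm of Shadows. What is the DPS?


DPS = damage * attack_speed
= 500 * 0.8
= 400.0

400.0 DPS


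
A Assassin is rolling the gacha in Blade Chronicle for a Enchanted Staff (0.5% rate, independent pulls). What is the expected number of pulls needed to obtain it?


Expected pulls for a geometric distribution = 1/p = 100 / rate%
= 100 / 0.5
= 200.0

200.0 pulls


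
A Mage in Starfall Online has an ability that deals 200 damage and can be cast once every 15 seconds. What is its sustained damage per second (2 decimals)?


DPS = damage / cooldown
= 200 / 15
= 13.33

13.33 DPS


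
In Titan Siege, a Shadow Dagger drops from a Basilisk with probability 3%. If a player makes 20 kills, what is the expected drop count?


Expected drops = kills * (drop_rate / 100)
= 20 * (3 / 100)
= 20 * 0.03
= 0.6

0.6 drops


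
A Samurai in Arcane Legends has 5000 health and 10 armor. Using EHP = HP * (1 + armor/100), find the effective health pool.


EHP = 5000 * (1 + 10/100)
= 5000 * (1 + 0.1)
= 5000 * 1.1
= 5500.0

5500.0 EHP


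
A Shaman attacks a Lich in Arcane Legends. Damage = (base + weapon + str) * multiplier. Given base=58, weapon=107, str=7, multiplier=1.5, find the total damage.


Sum base + weapon + str = 58 + 107 + 7 = 172
Multiply by 1.5:
172 * 1.5 = 258.0

258.0 damage


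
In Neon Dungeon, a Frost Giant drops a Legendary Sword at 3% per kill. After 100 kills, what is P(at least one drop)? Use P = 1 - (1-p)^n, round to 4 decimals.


P(at least one) = 1 - P(none) = 1 - (1-p)^n
p = 3/100 = 0.03
1 - p = 0.97
(1 - p)^100 = 0.97^100 = 0.047553
P(at least one) = 1 - 0.047553 = 0.9524

0.9524


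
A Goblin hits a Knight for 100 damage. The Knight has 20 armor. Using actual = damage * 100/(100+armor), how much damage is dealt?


actual = 100 * 100 / (100 + 20)
= 100 * 100 / 120
= 10000 / 120
= 83.33

83.33 damage


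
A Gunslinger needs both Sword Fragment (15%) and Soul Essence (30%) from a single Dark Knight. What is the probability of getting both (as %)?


For independent events, P(both) = P(A) * P(B)
= 15% * 30%
= 450 / 100 %
= 4.5%

4.5%


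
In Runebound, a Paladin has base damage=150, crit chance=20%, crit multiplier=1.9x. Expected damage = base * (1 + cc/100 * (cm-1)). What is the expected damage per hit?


E[dmg] = base * (1 + crit_chance * (crit_mult - 1))
cc as decimal = 20/100 = 0.2
cm - 1 = 1.9 - 1 = 0.9
Bonus factor = 0.2 * 0.9 = 0.18
Total multiplier = 1 + 0.18 = 1.18
Expected damage = 150 * 1.18 = 177.00

177.00 damage


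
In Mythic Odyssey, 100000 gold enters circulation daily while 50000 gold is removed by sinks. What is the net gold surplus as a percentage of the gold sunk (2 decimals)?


Net gold = 100000 - 50000 = 50000
Inflation rate = net / sunk * 100 = 50000 / 50000 * 100
= 1.0 * 100
= 100.00%

100.00%


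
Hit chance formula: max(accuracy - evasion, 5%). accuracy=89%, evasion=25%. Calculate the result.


accuracy - evasion = 89 - 25 = 64
Apply floor: max(64, 5) = 64
Hit chance = 64%

64%


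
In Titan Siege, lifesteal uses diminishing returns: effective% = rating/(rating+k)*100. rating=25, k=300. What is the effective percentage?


effective% = rating / (rating + k) * 100
= 25 / (25 + 300) * 100
= 25 / 325 * 100
= 0.076923 * 100
= 7.69%

7.69%


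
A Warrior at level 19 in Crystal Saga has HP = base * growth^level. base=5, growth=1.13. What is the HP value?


value = base * growth^level
= 5 * 1.13^19
= 5 * 10.197423
= 50.99

50.99 HP


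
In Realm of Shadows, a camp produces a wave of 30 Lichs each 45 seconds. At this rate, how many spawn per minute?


Spawns per minute = count * (60 / interval)
= 30 * (60 / 45)
= 30 * 1.3333
= 40.0

40.0 per minute


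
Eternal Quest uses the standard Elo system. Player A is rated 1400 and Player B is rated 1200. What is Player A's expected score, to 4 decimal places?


Elo expected score: Ea = 1/(1 + 10^((Rb-Ra)/400))
Rb - Ra = 1200 - 1400 = -200
(Rb-Ra)/400 = -200/400 = -0.5
10^-0.5 = 0.316228
Ea = 1/(1 + 0.316228) = 1/1.316228 = 0.7597

0.7597


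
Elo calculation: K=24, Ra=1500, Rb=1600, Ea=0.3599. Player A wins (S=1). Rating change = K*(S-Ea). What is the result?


Elo update: delta = K * (S - Ea), where S = 1 (wins)
S - Ea = 1 - 0.3599 = 0.6401
Rating change = 24 * 0.6401
= 15.36

15.36 rating points


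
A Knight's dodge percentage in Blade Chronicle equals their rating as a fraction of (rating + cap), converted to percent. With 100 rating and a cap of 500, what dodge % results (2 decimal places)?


dodge% = 100 / (100 + 500) * 100
= 100 / 600 * 100
= 0.166667 * 100
= 16.67%

16.67%


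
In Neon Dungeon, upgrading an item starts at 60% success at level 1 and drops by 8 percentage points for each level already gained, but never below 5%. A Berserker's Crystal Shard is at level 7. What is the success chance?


raw_rate = 60 - 8 * (7 - 1)
= 60 - 8 * 6
= 60 - 48
= 12
Apply floor: max(12, 5) = 12%

12%


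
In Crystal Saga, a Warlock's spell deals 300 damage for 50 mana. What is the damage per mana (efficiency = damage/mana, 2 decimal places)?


Efficiency = damage / mana
= 300 / 50
= 6.00

6.00 dmg/mana


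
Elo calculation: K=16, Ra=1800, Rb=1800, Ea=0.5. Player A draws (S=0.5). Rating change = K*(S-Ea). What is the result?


Elo update: delta = K * (S - Ea), where S = 0.5 (draws)
S - Ea = 0.5 - 0.5 = 0.0
Rating change = 16 * 0.0
= 0.00

0.00 rating points


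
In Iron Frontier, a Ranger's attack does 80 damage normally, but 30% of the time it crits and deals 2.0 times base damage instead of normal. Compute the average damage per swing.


E[dmg] = base * (1 + crit_chance * (crit_mult - 1))
cc as decimal = 30/100 = 0.3
cm - 1 = 2.0 - 1 = 1.0
Bonus factor = 0.3 * 1.0 = 0.3
Total multiplier = 1 + 0.3 = 1.3
Expected damage = 80 * 1.3 = 104.00

104.00 damage


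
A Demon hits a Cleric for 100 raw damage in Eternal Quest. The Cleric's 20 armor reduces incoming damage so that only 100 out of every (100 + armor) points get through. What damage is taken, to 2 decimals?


actual = 100 * 100 / (100 + 20)
= 100 * 100 / 120
= 10000 / 120
= 83.33

83.33 damage


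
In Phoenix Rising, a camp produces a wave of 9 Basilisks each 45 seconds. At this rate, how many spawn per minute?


Spawns per minute = count * (60 / interval)
= 9 * (60 / 45)
= 9 * 1.3333
= 12.0

12.0 per minute


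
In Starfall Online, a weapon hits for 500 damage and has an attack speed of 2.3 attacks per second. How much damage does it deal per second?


DPS = damage * attack_speed
= 500 * 2.3
= 1150.0

1150.0 DPS


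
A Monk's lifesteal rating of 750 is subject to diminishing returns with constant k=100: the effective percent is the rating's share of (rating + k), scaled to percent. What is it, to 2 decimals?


effective% = rating / (rating + k) * 100
= 750 / (750 + 100) * 100
= 750 / 850 * 100
= 0.882353 * 100
= 88.24%

88.24%


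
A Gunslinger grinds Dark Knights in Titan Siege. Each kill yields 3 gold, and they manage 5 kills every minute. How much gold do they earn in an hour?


Gold per minute = 3 * 5 = 15
Gold per hour = 15 * 60 = 900

900 gold/hour


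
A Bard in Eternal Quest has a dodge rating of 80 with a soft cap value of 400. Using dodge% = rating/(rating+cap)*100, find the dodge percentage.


dodge% = 80 / (80 + 400) * 100
= 80 / 480 * 100
= 0.166667 * 100
= 16.67%

16.67%


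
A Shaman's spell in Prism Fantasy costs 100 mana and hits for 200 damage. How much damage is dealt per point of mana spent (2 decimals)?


Efficiency = damage / mana
= 200 / 100
= 2.00

2.00 dmg/mana


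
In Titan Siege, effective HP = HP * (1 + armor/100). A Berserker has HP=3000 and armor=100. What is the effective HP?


EHP = 3000 * (1 + 100/100)
= 3000 * (1 + 1.0)
= 3000 * 2.0
= 6000.0

6000.0 EHP


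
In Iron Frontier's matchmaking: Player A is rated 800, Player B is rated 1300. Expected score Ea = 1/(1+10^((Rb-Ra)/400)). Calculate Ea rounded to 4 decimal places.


Elo expected score: Ea = 1/(1 + 10^((Rb-Ra)/400))
Rb - Ra = 1300 - 800 = 500
(Rb-Ra)/400 = 500/400 = 1.25
10^1.25 = 17.782794
Ea = 1/(1 + 17.782794) = 1/18.782794 = 0.0532

0.0532


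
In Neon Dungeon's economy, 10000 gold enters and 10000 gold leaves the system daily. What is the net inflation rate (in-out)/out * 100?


Net gold = 10000 - 10000 = 0
Inflation rate = net / sunk * 100 = 0 / 10000 * 100
= 0.0 * 100
= 0.00%

0.00%


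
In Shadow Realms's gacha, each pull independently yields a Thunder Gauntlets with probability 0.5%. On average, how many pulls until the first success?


Expected pulls for a geometric distribution = 1/p = 100 / rate%
= 100 / 0.5
= 200.0

200.0 pulls


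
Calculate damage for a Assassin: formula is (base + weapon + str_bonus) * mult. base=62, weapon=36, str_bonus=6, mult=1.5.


Sum base + weapon + str = 62 + 36 + 6 = 104
Multiply by 1.5:
104 * 1.5 = 156.0

156.0 damage


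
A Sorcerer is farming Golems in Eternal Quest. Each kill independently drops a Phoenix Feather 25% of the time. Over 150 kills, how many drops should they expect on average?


Expected drops = kills * (drop_rate / 100)
= 150 * (25 / 100)
= 150 * 0.25
= 37.5

37.5 drops


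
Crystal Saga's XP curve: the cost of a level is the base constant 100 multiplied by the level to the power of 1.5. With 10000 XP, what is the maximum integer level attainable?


XP = 100 * level^1.5, so level = (XP / 100)^(1/1.5)
= (10000 / 100)^(1/1.5)
= 100.0^0.6667
= 21.5443
Floor: level = 21

level 21


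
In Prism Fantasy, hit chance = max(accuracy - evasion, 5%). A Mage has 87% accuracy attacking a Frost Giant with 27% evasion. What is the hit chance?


accuracy - evasion = 87 - 27 = 60
Apply floor: max(60, 5) = 60
Hit chance = 60%

60%


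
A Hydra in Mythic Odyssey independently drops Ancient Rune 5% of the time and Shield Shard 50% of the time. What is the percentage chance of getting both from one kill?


For independent events, P(both) = P(A) * P(B)
= 5% * 50%
= 250 / 100 %
= 2.5%

2.5%


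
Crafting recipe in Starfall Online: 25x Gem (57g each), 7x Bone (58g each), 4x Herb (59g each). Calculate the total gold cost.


Cost breakdown:
  Gem: 25 * 57 = 1425
  Bone: 7 * 58 = 406
  Herb: 4 * 59 = 236
Total = 1425 + 406 + 236 = 2067

2067 gold


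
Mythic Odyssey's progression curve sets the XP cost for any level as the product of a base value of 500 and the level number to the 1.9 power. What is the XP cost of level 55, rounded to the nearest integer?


XP = 500 * level^1.9
Substitute level = 55:
XP = 500 * 55^1.9
= 500 * 2026.2317
= 1013116

1013116 XP


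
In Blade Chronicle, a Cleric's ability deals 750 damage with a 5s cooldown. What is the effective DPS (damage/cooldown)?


DPS = damage / cooldown
= 750 / 5
= 150.00

150.00 DPS


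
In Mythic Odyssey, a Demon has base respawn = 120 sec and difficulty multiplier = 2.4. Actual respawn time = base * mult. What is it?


Respawn time = base * multiplier
= 120 * 2.4
= 288.0 seconds

288.0 seconds


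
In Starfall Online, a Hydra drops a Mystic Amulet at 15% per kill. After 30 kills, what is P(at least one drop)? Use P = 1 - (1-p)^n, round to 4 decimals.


P(at least one) = 1 - P(none) = 1 - (1-p)^n
p = 15/100 = 0.15
1 - p = 0.85
(1 - p)^30 = 0.85^30 = 0.007631
P(at least one) = 1 - 0.007631 = 0.9924

0.9924


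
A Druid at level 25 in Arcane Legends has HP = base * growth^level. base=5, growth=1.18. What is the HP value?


value = base * growth^level
= 5 * 1.18^25
= 5 * 62.668627
= 313.34

313.34 HP


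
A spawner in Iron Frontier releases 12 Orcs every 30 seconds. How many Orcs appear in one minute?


Spawns per minute = count * (60 / interval)
= 12 * (60 / 30)
= 12 * 2.0
= 24.0

24.0 per minute


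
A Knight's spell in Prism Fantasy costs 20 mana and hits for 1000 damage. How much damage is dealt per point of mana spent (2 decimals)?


Efficiency = damage / mana
= 1000 / 20
= 50.00

50.00 dmg/mana


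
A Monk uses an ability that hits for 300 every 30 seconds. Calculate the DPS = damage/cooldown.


DPS = damage / cooldown
= 300 / 30
= 10.00

10.00 DPS


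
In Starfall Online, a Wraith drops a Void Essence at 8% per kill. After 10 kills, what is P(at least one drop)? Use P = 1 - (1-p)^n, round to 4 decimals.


P(at least one) = 1 - P(none) = 1 - (1-p)^n
p = 8/100 = 0.08
1 - p = 0.92
(1 - p)^10 = 0.92^10 = 0.434388
P(at least one) = 1 - 0.434388 = 0.5656

0.5656


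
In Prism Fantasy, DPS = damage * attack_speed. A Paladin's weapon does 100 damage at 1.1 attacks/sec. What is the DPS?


DPS = damage * attack_speed
= 100 * 1.1
= 110.0

110.0 DPS


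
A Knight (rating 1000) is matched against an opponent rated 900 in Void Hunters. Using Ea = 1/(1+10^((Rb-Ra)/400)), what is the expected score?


Elo expected score: Ea = 1/(1 + 10^((Rb-Ra)/400))
Rb - Ra = 900 - 1000 = -100
(Rb-Ra)/400 = -100/400 = -0.25
10^-0.25 = 0.562341
Ea = 1/(1 + 0.562341) = 1/1.562341 = 0.6401

0.6401


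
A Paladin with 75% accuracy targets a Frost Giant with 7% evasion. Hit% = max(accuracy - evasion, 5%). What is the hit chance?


accuracy - evasion = 75 - 7 = 68
Apply floor: max(68, 5) = 68
Hit chance = 68%

68%


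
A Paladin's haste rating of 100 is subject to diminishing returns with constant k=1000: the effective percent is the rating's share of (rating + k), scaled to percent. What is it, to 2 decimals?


effective% = rating / (rating + k) * 100
= 100 / (100 + 1000) * 100
= 100 / 1100 * 100
= 0.090909 * 100
= 9.09%

9.09%


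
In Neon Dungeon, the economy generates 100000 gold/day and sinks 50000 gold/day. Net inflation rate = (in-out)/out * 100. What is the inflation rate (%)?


Net gold = 100000 - 50000 = 50000
Inflation rate = net / sunk * 100 = 50000 / 50000 * 100
= 1.0 * 100
= 100.00%

100.00%


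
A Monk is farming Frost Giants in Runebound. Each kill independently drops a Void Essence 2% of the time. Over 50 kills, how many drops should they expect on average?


Expected drops = kills * (drop_rate / 100)
= 50 * (2 / 100)
= 50 * 0.02
= 1.0

1.0 drops


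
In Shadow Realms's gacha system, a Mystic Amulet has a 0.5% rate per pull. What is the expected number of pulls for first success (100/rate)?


Expected pulls for a geometric distribution = 1/p = 100 / rate%
= 100 / 0.5
= 200.0

200.0 pulls


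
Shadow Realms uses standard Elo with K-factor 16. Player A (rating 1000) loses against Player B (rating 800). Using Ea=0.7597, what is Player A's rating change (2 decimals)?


Elo update: delta = K * (S - Ea), where S = 0 (loses)
S - Ea = 0 - 0.7597 = -0.7597
Rating change = 16 * -0.7597
= -12.16

-12.16 rating points


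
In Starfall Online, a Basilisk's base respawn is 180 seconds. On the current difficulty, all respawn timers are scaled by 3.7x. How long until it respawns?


Respawn time = base * multiplier
= 180 * 3.7
= 666.0 seconds

666.0 seconds


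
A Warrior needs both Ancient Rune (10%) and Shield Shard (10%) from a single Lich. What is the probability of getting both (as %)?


For independent events, P(both) = P(A) * P(B)
= 10% * 10%
= 100 / 100 %
= 1.0%

1.0%


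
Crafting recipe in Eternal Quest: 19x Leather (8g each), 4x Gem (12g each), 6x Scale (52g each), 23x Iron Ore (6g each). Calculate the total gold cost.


Cost breakdown:
  Leather: 19 * 8 = 152
  Gem: 4 * 12 = 48
  Scale: 6 * 52 = 312
  Iron Ore: 23 * 6 = 138
Total = 152 + 48 + 312 + 138 = 650

650 gold


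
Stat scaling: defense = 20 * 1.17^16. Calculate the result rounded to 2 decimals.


value = base * growth^level
= 20 * 1.17^16
= 20 * 12.330304
= 246.61

246.61 defense


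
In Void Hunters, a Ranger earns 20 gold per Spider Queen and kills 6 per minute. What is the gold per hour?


Gold per minute = 20 * 6 = 120
Gold per hour = 120 * 60 = 7200

7200 gold/hour


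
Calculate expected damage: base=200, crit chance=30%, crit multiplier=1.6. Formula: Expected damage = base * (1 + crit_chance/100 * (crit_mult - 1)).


E[dmg] = base * (1 + crit_chance * (crit_mult - 1))
cc as decimal = 30/100 = 0.3
cm - 1 = 1.6 - 1 = 0.6
Bonus factor = 0.3 * 0.6 = 0.18
Total multiplier = 1 + 0.18 = 1.18
Expected damage = 200 * 1.18 = 236.00

236.00 damage


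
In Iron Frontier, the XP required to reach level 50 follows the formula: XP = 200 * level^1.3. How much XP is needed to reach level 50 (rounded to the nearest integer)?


XP = 200 * level^1.3
Substitute level = 50:
XP = 200 * 50^1.3
= 200 * 161.6818
= 32336

32336 XP


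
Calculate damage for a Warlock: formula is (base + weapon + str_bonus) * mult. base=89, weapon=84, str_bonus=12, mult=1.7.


Sum base + weapon + str = 89 + 84 + 12 = 185
Multiply by 1.7:
185 * 1.7 = 314.5

314.5 damage


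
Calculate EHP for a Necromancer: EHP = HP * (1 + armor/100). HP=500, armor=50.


EHP = 500 * (1 + 50/100)
= 500 * (1 + 0.5)
= 500 * 1.5
= 750.0

750.0 EHP


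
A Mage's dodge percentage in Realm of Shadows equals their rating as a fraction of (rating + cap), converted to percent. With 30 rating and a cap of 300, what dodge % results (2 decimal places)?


dodge% = 30 / (30 + 300) * 100
= 30 / 330 * 100
= 0.090909 * 100
= 9.09%

9.09%


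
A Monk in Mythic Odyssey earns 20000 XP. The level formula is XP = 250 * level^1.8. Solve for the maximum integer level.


XP = 250 * level^1.8, so level = (XP / 250)^(1/1.8)
= (20000 / 250)^(1/1.8)
= 80.0^0.5556
= 11.4096
Floor: level = 11

level 11


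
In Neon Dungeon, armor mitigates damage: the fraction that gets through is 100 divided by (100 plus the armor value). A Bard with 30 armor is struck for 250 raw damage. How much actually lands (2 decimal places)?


actual = 250 * 100 / (100 + 30)
= 250 * 100 / 130
= 25000 / 130
= 192.31

192.31 damage


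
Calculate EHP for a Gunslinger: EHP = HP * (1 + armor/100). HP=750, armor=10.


EHP = 750 * (1 + 10/100)
= 750 * (1 + 0.1)
= 750 * 1.1
= 825.0

825.0 EHP


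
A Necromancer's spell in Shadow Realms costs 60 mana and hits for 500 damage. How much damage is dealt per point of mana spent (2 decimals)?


Efficiency = damage / mana
= 500 / 60
= 8.33

8.33 dmg/mana


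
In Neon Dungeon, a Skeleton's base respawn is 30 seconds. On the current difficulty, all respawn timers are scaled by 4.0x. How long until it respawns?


Respawn time = base * multiplier
= 30 * 4.0
= 120.0 seconds

120.0 seconds


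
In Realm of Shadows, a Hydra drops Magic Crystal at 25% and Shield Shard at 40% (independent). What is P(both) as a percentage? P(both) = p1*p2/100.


For independent events, P(both) = P(A) * P(B)
= 25% * 40%
= 1000 / 100 %
= 10.0%

10.0%


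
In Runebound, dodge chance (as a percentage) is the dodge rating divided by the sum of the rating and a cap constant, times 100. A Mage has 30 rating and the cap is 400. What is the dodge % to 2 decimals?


dodge% = 30 / (30 + 400) * 100
= 30 / 430 * 100
= 0.069767 * 100
= 6.98%

6.98%


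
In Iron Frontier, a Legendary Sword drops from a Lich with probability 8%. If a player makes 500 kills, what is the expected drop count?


Expected drops = kills * (drop_rate / 100)
= 500 * (8 / 100)
= 500 * 0.08
= 40.0

40.0 drops


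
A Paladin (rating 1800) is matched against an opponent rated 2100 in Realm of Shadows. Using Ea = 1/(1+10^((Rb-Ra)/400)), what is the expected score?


Elo expected score: Ea = 1/(1 + 10^((Rb-Ra)/400))
Rb - Ra = 2100 - 1800 = 300
(Rb-Ra)/400 = 300/400 = 0.75
10^0.75 = 5.623413
Ea = 1/(1 + 5.623413) = 1/6.623413 = 0.1510

0.1510


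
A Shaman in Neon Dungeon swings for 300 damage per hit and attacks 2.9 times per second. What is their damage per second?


DPS = damage * attack_speed
= 300 * 2.9
= 870.0

870.0 DPS


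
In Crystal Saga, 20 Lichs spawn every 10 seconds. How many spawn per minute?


Spawns per minute = count * (60 / interval)
= 20 * (60 / 10)
= 20 * 6.0
= 120.0

120.0 per minute


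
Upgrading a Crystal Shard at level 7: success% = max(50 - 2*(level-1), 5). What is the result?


raw_rate = 50 - 2 * (7 - 1)
= 50 - 2 * 6
= 50 - 12
= 38
Apply floor: max(38, 5) = 38%

38%


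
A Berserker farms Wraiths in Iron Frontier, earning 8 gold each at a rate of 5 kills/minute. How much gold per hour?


Gold per minute = 8 * 5 = 40
Gold per hour = 40 * 60 = 2400

2400 gold/hour


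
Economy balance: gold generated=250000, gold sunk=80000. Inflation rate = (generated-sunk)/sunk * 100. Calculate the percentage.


Net gold = 250000 - 80000 = 170000
Inflation rate = net / sunk * 100 = 170000 / 80000 * 100
= 2.125 * 100
= 212.50%

212.50%


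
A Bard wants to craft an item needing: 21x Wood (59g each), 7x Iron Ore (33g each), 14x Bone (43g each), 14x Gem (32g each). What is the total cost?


Cost breakdown:
  Wood: 21 * 59 = 1239
  Iron Ore: 7 * 33 = 231
  Bone: 14 * 43 = 602
  Gem: 14 * 32 = 448
Total = 1239 + 231 + 602 + 448 = 2520

2520 gold


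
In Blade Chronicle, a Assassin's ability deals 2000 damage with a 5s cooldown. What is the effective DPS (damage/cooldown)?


DPS = damage / cooldown
= 2000 / 5
= 400.00

400.00 DPS


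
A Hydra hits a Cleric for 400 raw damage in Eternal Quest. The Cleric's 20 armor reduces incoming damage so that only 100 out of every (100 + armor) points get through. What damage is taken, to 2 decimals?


actual = 400 * 100 / (100 + 20)
= 400 * 100 / 120
= 40000 / 120
= 333.33

333.33 damage


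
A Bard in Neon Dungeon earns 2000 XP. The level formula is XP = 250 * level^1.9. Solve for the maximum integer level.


XP = 250 * level^1.9, so level = (XP / 250)^(1/1.9)
= (2000 / 250)^(1/1.9)
= 8.0^0.5263
= 2.9875
Floor: level = 2

level 2


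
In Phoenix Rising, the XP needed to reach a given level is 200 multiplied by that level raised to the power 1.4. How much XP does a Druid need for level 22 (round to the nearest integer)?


XP = 200 * level^1.4
Substitute level = 22:
XP = 200 * 22^1.4
= 200 * 75.7516
= 15150

15150 XP


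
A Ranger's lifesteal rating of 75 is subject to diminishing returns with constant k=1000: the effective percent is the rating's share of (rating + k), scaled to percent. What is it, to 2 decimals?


effective% = rating / (rating + k) * 100
= 75 / (75 + 1000) * 100
= 75 / 1075 * 100
= 0.069767 * 100
= 6.98%

6.98%


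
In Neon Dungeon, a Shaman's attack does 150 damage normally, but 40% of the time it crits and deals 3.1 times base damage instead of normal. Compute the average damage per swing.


E[dmg] = base * (1 + crit_chance * (crit_mult - 1))
cc as decimal = 40/100 = 0.4
cm - 1 = 3.1 - 1 = 2.1
Bonus factor = 0.4 * 2.1 = 0.84
Total multiplier = 1 + 0.84 = 1.84
Expected damage = 150 * 1.84 = 276.00

276.00 damage


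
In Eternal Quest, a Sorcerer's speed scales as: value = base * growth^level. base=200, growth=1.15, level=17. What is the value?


value = base * growth^level
= 200 * 1.15^17
= 200 * 10.761264
= 2152.25

2152.25 speed


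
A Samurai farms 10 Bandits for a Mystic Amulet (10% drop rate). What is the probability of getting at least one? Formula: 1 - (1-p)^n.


P(at least one) = 1 - P(none) = 1 - (1-p)^n
p = 10/100 = 0.1
1 - p = 0.9
(1 - p)^10 = 0.9^10 = 0.348678
P(at least one) = 1 - 0.348678 = 0.6513

0.6513


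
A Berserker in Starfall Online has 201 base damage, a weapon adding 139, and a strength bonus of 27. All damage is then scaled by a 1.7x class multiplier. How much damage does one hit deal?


Sum base + weapon + str = 201 + 139 + 27 = 367
Multiply by 1.7:
367 * 1.7 = 623.9

623.9 damage


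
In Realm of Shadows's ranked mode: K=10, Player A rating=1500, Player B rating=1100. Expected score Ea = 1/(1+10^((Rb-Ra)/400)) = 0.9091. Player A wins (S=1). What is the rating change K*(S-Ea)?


Elo update: delta = K * (S - Ea), where S = 1 (wins)
S - Ea = 1 - 0.9091 = 0.0909
Rating change = 10 * 0.0909
= 0.91

0.91 rating points


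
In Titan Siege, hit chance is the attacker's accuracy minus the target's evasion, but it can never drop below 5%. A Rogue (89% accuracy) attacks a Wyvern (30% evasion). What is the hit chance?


accuracy - evasion = 89 - 30 = 59
Apply floor: max(59, 5) = 59
Hit chance = 59%

59%


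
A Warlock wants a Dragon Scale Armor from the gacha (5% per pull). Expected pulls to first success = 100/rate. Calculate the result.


Expected pulls for a geometric distribution = 1/p = 100 / rate%
= 100 / 5
= 20.0

20.0 pulls


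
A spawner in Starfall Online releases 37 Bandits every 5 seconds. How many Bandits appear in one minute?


Spawns per minute = count * (60 / interval)
= 37 * (60 / 5)
= 37 * 12.0
= 444.0

444.0 per minute


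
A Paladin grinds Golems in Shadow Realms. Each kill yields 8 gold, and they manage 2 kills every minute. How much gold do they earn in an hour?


Gold per minute = 8 * 2 = 16
Gold per hour = 16 * 60 = 960

960 gold/hour


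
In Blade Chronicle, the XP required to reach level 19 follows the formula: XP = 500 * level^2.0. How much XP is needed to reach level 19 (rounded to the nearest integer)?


XP = 500 * level^2.0
Substitute level = 19:
XP = 500 * 19^2.0
= 500 * 361.0
= 180500

180500 XP


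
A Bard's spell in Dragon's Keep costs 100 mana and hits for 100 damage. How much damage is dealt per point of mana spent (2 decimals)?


Efficiency = damage / mana
= 100 / 100
= 1.00

1.00 dmg/mana


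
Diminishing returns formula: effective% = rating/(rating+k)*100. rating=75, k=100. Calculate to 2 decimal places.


effective% = rating / (rating + k) * 100
= 75 / (75 + 100) * 100
= 75 / 175 * 100
= 0.428571 * 100
= 42.86%

42.86%


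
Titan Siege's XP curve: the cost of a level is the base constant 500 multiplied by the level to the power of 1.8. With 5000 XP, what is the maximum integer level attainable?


XP = 500 * level^1.8, so level = (XP / 500)^(1/1.8)
= (5000 / 500)^(1/1.8)
= 10.0^0.5556
= 3.5938
Floor: level = 3

level 3


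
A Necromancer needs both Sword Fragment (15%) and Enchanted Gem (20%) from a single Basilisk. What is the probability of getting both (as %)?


For independent events, P(both) = P(A) * P(B)
= 15% * 20%
= 300 / 100 %
= 3.0%

3.0%


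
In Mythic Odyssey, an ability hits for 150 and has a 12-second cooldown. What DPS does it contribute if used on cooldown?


DPS = damage / cooldown
= 150 / 12
= 12.50

12.50 DPS


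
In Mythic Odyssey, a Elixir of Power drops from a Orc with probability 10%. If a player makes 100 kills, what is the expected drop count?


Expected drops = kills * (drop_rate / 100)
= 100 * (10 / 100)
= 100 * 0.1
= 10.0

10.0 drops


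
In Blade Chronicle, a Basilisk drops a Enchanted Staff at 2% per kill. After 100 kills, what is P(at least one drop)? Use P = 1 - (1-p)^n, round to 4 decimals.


P(at least one) = 1 - P(none) = 1 - (1-p)^n
p = 2/100 = 0.02
1 - p = 0.98
(1 - p)^100 = 0.98^100 = 0.132620
P(at least one) = 1 - 0.132620 = 0.8674

0.8674


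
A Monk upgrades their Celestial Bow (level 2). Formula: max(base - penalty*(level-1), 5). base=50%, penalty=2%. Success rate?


raw_rate = 50 - 2 * (2 - 1)
= 50 - 2 * 1
= 50 - 2
= 48
Apply floor: max(48, 5) = 48%

48%


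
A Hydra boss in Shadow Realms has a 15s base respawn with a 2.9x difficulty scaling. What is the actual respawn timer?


Respawn time = base * multiplier
= 15 * 2.9
= 43.5 seconds

43.5 seconds


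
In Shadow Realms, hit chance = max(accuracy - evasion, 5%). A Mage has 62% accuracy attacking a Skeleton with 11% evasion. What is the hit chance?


accuracy - evasion = 62 - 11 = 51
Apply floor: max(51, 5) = 51
Hit chance = 51%

51%
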